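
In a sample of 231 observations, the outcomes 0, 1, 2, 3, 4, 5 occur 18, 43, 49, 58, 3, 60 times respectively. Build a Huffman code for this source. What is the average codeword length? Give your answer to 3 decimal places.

Probabilities are the counts divided by 231.
Repeatedly combine the two least-probable nodes; the expected code length is the sum of the merged weights.
merge 1/77 + 6/77 → 1/11
merge 1/11 + 43/231 → 64/231
merge 7/33 + 58/231 → 107/231
merge 20/77 + 64/231 → 124/231
merge 107/231 + 124/231 → 1
L = 1/11 + 64/231 + 107/231 + 124/231 + 1 = 547/231 ≈ 2.368 bits/symbol.

2.368 bits/symbol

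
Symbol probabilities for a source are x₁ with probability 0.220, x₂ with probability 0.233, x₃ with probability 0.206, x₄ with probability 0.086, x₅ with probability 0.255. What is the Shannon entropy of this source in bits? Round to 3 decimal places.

2.247 bits

H = −Σ pᵢ log₂ pᵢ.
−0.220·log₂(0.220) = 0.4806
−0.233·log₂(0.233) = 0.4897
−0.206·log₂(0.206) = 0.4695
−0.086·log₂(0.086) = 0.3044
−0.255·log₂(0.255) = 0.5027
Sum ≈ 2.2469 → 2.247 bits.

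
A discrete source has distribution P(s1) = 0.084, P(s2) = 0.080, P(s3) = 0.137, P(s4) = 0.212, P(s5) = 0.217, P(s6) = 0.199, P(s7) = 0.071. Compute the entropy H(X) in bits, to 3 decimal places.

2.672 bits

H = −Σ pᵢ log₂ pᵢ.
−0.084·log₂(0.084) = 0.3002
−0.080·log₂(0.080) = 0.2915
−0.137·log₂(0.137) = 0.3929
−0.212·log₂(0.212) = 0.4744
−0.217·log₂(0.217) = 0.4783
−0.199·log₂(0.199) = 0.4635
−0.071·log₂(0.071) = 0.2709
Sum ≈ 2.6717 → 2.672 bits.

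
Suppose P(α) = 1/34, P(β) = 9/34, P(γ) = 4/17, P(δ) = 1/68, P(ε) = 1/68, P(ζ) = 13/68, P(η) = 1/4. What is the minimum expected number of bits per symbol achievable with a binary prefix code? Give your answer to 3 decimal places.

2.338 bits/symbol

Repeatedly combine the two least-probable nodes; the expected code length is the sum of the merged weights.
merge 1/68 + 1/68 → 1/34
merge 1/34 + 1/34 → 1/17
merge 1/17 + 13/68 → 1/4
merge 4/17 + 1/4 → 33/68
merge 1/4 + 9/34 → 35/68
merge 33/68 + 35/68 → 1
L = 1/34 + 1/17 + 1/4 + 33/68 + 35/68 + 1 = 159/68 ≈ 2.338 bits/symbol.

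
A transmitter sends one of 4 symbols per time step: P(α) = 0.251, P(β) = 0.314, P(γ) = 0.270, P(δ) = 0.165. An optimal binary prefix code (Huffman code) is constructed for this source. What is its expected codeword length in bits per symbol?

Repeatedly combine the two least-probable nodes; the expected code length is the sum of the merged weights.
merge 33/200 + 251/1000 → 52/125
merge 27/100 + 157/500 → 73/125
merge 52/125 + 73/125 → 1
L = 52/125 + 73/125 + 1 = 2 bits/symbol.

2 bits/symbol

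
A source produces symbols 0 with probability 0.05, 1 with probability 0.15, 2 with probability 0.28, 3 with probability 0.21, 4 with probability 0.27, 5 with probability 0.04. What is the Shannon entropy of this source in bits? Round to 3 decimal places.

2.309 bits

H = −Σ pᵢ log₂ pᵢ.
−0.05·log₂(0.05) = 0.2161
−0.15·log₂(0.15) = 0.4105
−0.28·log₂(0.28) = 0.5142
−0.21·log₂(0.21) = 0.4728
−0.27·log₂(0.27) = 0.5100
−0.04·log₂(0.04) = 0.1858
Sum ≈ 2.3095 → 2.309 bits.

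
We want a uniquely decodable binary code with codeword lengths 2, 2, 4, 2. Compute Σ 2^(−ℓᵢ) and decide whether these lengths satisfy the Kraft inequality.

With common denominator 2^4 = 16: Σ 2^(−ℓᵢ) = 4/16 + 4/16 + 1/16 + 4/16 = 13/16 = 0.8125.
Kraft's inequality requires Σ ≤ 1; here Σ = 0.8125 ≤ 1, so such a prefix code exists.

0.8125; yes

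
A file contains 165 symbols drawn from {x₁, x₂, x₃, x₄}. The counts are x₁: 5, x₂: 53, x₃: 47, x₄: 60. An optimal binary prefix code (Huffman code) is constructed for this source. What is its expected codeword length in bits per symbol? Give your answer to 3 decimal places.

1.952 bits/symbol

Probabilities are the counts divided by 165.
Repeatedly combine the two least-probable nodes; the expected code length is the sum of the merged weights.
merge 1/33 + 47/165 → 52/165
merge 52/165 + 53/165 → 7/11
merge 4/11 + 7/11 → 1
L = 52/165 + 7/11 + 1 = 322/165 ≈ 1.952 bits/symbol.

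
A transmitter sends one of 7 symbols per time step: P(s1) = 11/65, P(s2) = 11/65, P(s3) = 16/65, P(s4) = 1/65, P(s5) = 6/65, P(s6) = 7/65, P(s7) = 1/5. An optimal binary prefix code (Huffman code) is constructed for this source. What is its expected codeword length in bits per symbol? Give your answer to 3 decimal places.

2.662 bits/symbol

Repeatedly combine the two least-probable nodes; the expected code length is the sum of the merged weights.
merge 1/65 + 6/65 → 7/65
merge 7/65 + 7/65 → 14/65
merge 11/65 + 11/65 → 22/65
merge 1/5 + 14/65 → 27/65
merge 16/65 + 22/65 → 38/65
merge 27/65 + 38/65 → 1
L = 7/65 + 14/65 + 22/65 + 27/65 + 38/65 + 1 = 173/65 ≈ 2.662 bits/symbol.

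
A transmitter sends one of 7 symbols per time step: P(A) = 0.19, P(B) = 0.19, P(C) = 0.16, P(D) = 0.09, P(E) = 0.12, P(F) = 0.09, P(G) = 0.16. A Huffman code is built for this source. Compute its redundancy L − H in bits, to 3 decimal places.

0.051 bits

Entropy H = −Σ p log₂ p ≈ 2.7489 bits.
Huffman merges: 9/100+9/100→9/50; 3/25+4/25→7/25; 4/25+9/50→17/50; 19/100+19/100→19/50; 7/25+17/50→31/50; 19/50+31/50→1. L = 14/5 ≈ 2.8000.
L − H = 2.8000 − 2.7489 = 0.051 bits.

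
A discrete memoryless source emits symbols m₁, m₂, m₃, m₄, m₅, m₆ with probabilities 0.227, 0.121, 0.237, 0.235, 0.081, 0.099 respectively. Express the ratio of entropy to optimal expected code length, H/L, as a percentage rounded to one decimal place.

Entropy H = −Σ p log₂ p ≈ 2.4615 bits.
Huffman merges: 81/1000+99/1000→9/50; 121/1000+9/50→301/1000; 227/1000+47/200→231/500; 237/1000+301/1000→269/500; 231/500+269/500→1. L = 2481/1000 ≈ 2.4810.
Efficiency = H/L = 2.4615/2.4810 = 99.2%.

99.2%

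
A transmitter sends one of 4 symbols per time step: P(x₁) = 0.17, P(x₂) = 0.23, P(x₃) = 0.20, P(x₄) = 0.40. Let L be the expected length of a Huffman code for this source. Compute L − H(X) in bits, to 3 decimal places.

Entropy H = −Σ p log₂ p ≈ 1.9154 bits.
Huffman merges: 17/100+1/5→37/100; 23/100+37/100→3/5; 2/5+3/5→1. L = 197/100 ≈ 1.9700.
L − H = 1.9700 − 1.9154 = 0.055 bits.

0.055 bits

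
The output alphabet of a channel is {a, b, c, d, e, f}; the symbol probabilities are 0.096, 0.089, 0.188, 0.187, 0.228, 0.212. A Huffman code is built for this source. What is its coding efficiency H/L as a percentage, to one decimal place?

Entropy H = −Σ p log₂ p ≈ 2.5015 bits.
Huffman merges: 89/1000+12/125→37/200; 37/200+187/1000→93/250; 47/250+53/250→2/5; 57/250+93/250→3/5; 2/5+3/5→1. L = 2557/1000 ≈ 2.5570.
Efficiency = H/L = 2.5015/2.5570 = 97.8%.

97.8%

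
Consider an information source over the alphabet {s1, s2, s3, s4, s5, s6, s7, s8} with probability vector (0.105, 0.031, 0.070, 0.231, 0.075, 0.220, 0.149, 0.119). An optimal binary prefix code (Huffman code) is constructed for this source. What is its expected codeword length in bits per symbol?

2.826 bits/symbol

Repeatedly combine the two least-probable nodes; the expected code length is the sum of the merged weights.
merge 31/1000 + 7/100 → 101/1000
merge 3/40 + 101/1000 → 22/125
merge 21/200 + 119/1000 → 28/125
merge 149/1000 + 22/125 → 13/40
merge 11/50 + 28/125 → 111/250
merge 231/1000 + 13/40 → 139/250
merge 111/250 + 139/250 → 1
L = 101/1000 + 22/125 + 28/125 + 13/40 + 111/250 + 139/250 + 1 = 1413/500 = 2.826 bits/symbol.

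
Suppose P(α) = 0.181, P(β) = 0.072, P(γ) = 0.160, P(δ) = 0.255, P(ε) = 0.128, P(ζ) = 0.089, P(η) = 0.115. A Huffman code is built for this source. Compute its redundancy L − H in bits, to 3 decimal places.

0.031 bits

Entropy H = −Σ p log₂ p ≈ 2.6944 bits.
Huffman merges: 9/125+89/1000→161/1000; 23/200+16/125→243/1000; 4/25+161/1000→321/1000; 181/1000+243/1000→53/125; 51/200+321/1000→72/125; 53/125+72/125→1. L = 109/40 ≈ 2.7250.
L − H = 2.7250 − 2.6944 = 0.031 bits.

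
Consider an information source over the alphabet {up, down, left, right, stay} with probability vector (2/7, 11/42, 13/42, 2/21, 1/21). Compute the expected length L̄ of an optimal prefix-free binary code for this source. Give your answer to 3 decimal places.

2.143 bits/symbol

Repeatedly combine the two least-probable nodes; the expected code length is the sum of the merged weights.
merge 1/21 + 2/21 → 1/7
merge 1/7 + 11/42 → 17/42
merge 2/7 + 13/42 → 25/42
merge 17/42 + 25/42 → 1
L = 1/7 + 17/42 + 25/42 + 1 = 15/7 ≈ 2.143 bits/symbol.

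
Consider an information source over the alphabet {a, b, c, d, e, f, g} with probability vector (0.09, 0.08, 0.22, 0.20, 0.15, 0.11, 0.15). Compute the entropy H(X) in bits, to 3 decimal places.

H = −Σ pᵢ log₂ pᵢ.
−0.09·log₂(0.09) = 0.3127
−0.08·log₂(0.08) = 0.2915
−0.22·log₂(0.22) = 0.4806
−0.20·log₂(0.20) = 0.4644
−0.15·log₂(0.15) = 0.4105
−0.11·log₂(0.11) = 0.3503
−0.15·log₂(0.15) = 0.4105
Sum ≈ 2.7205 → 2.720 bits.

2.720 bits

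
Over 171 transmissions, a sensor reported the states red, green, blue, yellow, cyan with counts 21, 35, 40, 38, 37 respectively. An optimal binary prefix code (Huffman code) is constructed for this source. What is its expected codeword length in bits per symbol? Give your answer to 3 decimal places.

2.327 bits/symbol

Probabilities are the counts divided by 171.
Repeatedly combine the two least-probable nodes; the expected code length is the sum of the merged weights.
merge 7/57 + 35/171 → 56/171
merge 37/171 + 2/9 → 25/57
merge 40/171 + 56/171 → 32/57
merge 25/57 + 32/57 → 1
L = 56/171 + 25/57 + 32/57 + 1 = 398/171 ≈ 2.327 bits/symbol.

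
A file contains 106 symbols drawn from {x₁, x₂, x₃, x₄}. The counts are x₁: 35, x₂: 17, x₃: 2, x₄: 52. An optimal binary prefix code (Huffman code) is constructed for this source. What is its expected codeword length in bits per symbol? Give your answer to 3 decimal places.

Probabilities are the counts divided by 106.
Repeatedly combine the two least-probable nodes; the expected code length is the sum of the merged weights.
merge 1/53 + 17/106 → 19/106
merge 19/106 + 35/106 → 27/53
merge 26/53 + 27/53 → 1
L = 19/106 + 27/53 + 1 = 179/106 ≈ 1.689 bits/symbol.

1.689 bits/symbol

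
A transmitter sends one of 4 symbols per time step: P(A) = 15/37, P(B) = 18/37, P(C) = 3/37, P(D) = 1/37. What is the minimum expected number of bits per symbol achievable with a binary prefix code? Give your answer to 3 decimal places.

Repeatedly combine the two least-probable nodes; the expected code length is the sum of the merged weights.
merge 1/37 + 3/37 → 4/37
merge 4/37 + 15/37 → 19/37
merge 18/37 + 19/37 → 1
L = 4/37 + 19/37 + 1 = 60/37 ≈ 1.622 bits/symbol.

1.622 bits/symbol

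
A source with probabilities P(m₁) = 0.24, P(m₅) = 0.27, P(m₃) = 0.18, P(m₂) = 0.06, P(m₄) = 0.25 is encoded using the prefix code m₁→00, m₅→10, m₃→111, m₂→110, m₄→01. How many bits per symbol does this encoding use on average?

L̄ = Σ pᵢ·ℓᵢ = 0.24·2 + 0.27·2 + 0.18·3 + 0.06·3 + 0.25·2 = 2.24 bits/symbol.

2.24 bits/symbol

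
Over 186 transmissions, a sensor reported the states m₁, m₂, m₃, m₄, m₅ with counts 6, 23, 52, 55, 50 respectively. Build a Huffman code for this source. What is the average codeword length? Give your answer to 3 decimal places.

Probabilities are the counts divided by 186.
Repeatedly combine the two least-probable nodes; the expected code length is the sum of the merged weights.
merge 1/31 + 23/186 → 29/186
merge 29/186 + 25/93 → 79/186
merge 26/93 + 55/186 → 107/186
merge 79/186 + 107/186 → 1
L = 29/186 + 79/186 + 107/186 + 1 = 401/186 ≈ 2.156 bits/symbol.

2.156 bits/symbol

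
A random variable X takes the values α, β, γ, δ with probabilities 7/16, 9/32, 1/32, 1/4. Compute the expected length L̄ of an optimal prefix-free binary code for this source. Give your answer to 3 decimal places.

Repeatedly combine the two least-probable nodes; the expected code length is the sum of the merged weights.
merge 1/32 + 1/4 → 9/32
merge 9/32 + 9/32 → 9/16
merge 7/16 + 9/16 → 1
L = 9/32 + 9/16 + 1 = 59/32 ≈ 1.844 bits/symbol.

1.844 bits/symbol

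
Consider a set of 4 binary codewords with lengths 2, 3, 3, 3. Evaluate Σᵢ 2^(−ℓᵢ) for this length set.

0.625

With common denominator 2^3 = 8: Σ 2^(−ℓᵢ) = 2/8 + 1/8 + 1/8 + 1/8 = 5/8 = 0.625.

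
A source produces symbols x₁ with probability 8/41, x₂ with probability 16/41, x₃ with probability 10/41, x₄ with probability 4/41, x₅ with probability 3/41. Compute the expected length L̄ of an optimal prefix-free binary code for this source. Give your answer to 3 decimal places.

Repeatedly combine the two least-probable nodes; the expected code length is the sum of the merged weights.
merge 3/41 + 4/41 → 7/41
merge 7/41 + 8/41 → 15/41
merge 10/41 + 15/41 → 25/41
merge 16/41 + 25/41 → 1
L = 7/41 + 15/41 + 25/41 + 1 = 88/41 ≈ 2.146 bits/symbol.

2.146 bits/symbol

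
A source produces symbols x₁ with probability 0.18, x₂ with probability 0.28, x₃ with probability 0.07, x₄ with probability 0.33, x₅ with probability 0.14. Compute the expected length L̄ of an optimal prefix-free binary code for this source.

2.21 bits/symbol

Repeatedly combine the two least-probable nodes; the expected code length is the sum of the merged weights.
merge 7/100 + 7/50 → 21/100
merge 9/50 + 21/100 → 39/100
merge 7/25 + 33/100 → 61/100
merge 39/100 + 61/100 → 1
L = 21/100 + 39/100 + 61/100 + 1 = 221/100 = 2.21 bits/symbol.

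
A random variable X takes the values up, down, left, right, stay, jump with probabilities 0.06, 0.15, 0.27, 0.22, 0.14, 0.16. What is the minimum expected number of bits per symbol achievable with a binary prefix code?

2.51 bits/symbol

Repeatedly combine the two least-probable nodes; the expected code length is the sum of the merged weights.
merge 3/50 + 7/50 → 1/5
merge 3/20 + 4/25 → 31/100
merge 1/5 + 11/50 → 21/50
merge 27/100 + 31/100 → 29/50
merge 21/50 + 29/50 → 1
L = 1/5 + 31/100 + 21/50 + 29/50 + 1 = 251/100 = 2.51 bits/symbol.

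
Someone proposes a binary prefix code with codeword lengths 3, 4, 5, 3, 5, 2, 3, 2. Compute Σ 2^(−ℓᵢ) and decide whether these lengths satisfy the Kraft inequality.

1; yes

With common denominator 2^5 = 32: Σ 2^(−ℓᵢ) = 4/32 + 2/32 + 1/32 + 4/32 + 1/32 + 8/32 + 4/32 + 8/32 = 32/32 = 1.
Kraft's inequality requires Σ ≤ 1; here Σ = 1 ≤ 1, so such a prefix code exists.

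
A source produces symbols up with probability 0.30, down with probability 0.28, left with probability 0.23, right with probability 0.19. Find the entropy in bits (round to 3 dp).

H = −Σ pᵢ log₂ pᵢ.
−0.30·log₂(0.30) = 0.5211
−0.28·log₂(0.28) = 0.5142
−0.23·log₂(0.23) = 0.4877
−0.19·log₂(0.19) = 0.4552
Sum ≈ 1.9782 → 1.978 bits.

1.978 bits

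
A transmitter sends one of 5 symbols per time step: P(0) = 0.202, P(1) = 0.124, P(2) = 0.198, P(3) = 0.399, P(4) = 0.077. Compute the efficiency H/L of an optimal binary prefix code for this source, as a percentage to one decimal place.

Entropy H = −Σ p log₂ p ≈ 2.1159 bits.
Huffman merges: 77/1000+31/250→201/1000; 99/500+201/1000→399/1000; 101/500+399/1000→601/1000; 399/1000+601/1000→1. L = 2201/1000 ≈ 2.2010.
Efficiency = H/L = 2.1159/2.2010 = 96.1%.

96.1%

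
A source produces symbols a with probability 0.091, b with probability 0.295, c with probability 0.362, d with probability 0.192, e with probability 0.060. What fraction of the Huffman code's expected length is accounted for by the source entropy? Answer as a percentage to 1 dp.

Entropy H = −Σ p log₂ p ≈ 2.0656 bits.
Huffman merges: 3/50+91/1000→151/1000; 151/1000+24/125→343/1000; 59/200+343/1000→319/500; 181/500+319/500→1. L = 533/250 ≈ 2.1320.
Efficiency = H/L = 2.0656/2.1320 = 96.9%.

96.9%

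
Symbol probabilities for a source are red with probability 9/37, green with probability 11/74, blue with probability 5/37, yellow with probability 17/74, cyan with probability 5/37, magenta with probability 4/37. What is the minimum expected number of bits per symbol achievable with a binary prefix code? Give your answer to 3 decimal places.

Repeatedly combine the two least-probable nodes; the expected code length is the sum of the merged weights.
merge 4/37 + 5/37 → 9/37
merge 5/37 + 11/74 → 21/74
merge 17/74 + 9/37 → 35/74
merge 9/37 + 21/74 → 39/74
merge 35/74 + 39/74 → 1
L = 9/37 + 21/74 + 35/74 + 39/74 + 1 = 187/74 ≈ 2.527 bits/symbol.

2.527 bits/symbol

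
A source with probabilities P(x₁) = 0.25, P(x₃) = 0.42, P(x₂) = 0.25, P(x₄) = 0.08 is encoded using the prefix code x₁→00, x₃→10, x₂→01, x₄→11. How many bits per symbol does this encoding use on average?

L̄ = Σ pᵢ·ℓᵢ = 0.25·2 + 0.42·2 + 0.25·2 + 0.08·2 = 2 bits/symbol.

2 bits/symbol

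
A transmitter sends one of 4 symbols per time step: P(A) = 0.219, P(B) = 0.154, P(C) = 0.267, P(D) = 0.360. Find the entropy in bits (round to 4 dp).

1.9347 bits

H = −Σ pᵢ log₂ pᵢ.
−0.219·log₂(0.219) = 0.4798
−0.154·log₂(0.154) = 0.4156
−0.267·log₂(0.267) = 0.5087
−0.360·log₂(0.360) = 0.5306
Sum ≈ 1.9347 → 1.9347 bits.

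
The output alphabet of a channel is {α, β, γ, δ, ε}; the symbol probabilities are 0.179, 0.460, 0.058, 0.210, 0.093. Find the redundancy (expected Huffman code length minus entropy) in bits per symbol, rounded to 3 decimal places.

Entropy H = −Σ p log₂ p ≈ 1.9894 bits.
Huffman merges: 29/500+93/1000→151/1000; 151/1000+179/1000→33/100; 21/100+33/100→27/50; 23/50+27/50→1. L = 2021/1000 ≈ 2.0210.
L − H = 2.0210 − 1.9894 = 0.032 bits.

0.032 bits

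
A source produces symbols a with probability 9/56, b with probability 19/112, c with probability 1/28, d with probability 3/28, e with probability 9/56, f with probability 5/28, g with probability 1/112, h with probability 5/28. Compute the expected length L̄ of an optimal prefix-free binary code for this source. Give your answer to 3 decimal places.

Repeatedly combine the two least-probable nodes; the expected code length is the sum of the merged weights.
merge 1/112 + 1/28 → 5/112
merge 5/112 + 3/28 → 17/112
merge 17/112 + 9/56 → 5/16
merge 9/56 + 19/112 → 37/112
merge 5/28 + 5/28 → 5/14
merge 5/16 + 37/112 → 9/14
merge 5/14 + 9/14 → 1
L = 5/112 + 17/112 + 5/16 + 37/112 + 5/14 + 9/14 + 1 = 159/56 ≈ 2.839 bits/symbol.

2.839 bits/symbol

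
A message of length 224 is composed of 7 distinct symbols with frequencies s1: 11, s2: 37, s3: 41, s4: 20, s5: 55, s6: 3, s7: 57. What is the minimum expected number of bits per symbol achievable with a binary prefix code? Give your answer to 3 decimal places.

Probabilities are the counts divided by 224.
Repeatedly combine the two least-probable nodes; the expected code length is the sum of the merged weights.
merge 3/224 + 11/224 → 1/16
merge 1/16 + 5/56 → 17/112
merge 17/112 + 37/224 → 71/224
merge 41/224 + 55/224 → 3/7
merge 57/224 + 71/224 → 4/7
merge 3/7 + 4/7 → 1
L = 1/16 + 17/112 + 71/224 + 3/7 + 4/7 + 1 = 81/32 ≈ 2.531 bits/symbol.

2.531 bits/symbol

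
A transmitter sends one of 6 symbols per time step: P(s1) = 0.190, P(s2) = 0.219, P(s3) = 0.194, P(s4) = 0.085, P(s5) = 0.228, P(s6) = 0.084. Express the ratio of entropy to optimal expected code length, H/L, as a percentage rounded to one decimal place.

Entropy H = −Σ p log₂ p ≈ 2.4828 bits.
Huffman merges: 21/250+17/200→169/1000; 169/1000+19/100→359/1000; 97/500+219/1000→413/1000; 57/250+359/1000→587/1000; 413/1000+587/1000→1. L = 316/125 ≈ 2.5280.
Efficiency = H/L = 2.4828/2.5280 = 98.2%.

98.2%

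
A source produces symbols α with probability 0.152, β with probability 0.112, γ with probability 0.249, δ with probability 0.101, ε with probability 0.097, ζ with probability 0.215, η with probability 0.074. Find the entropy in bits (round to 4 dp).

H = −Σ pᵢ log₂ pᵢ.
−0.152·log₂(0.152) = 0.4131
−0.112·log₂(0.112) = 0.3537
−0.249·log₂(0.249) = 0.4994
−0.101·log₂(0.101) = 0.3341
−0.097·log₂(0.097) = 0.3265
−0.215·log₂(0.215) = 0.4768
−0.074·log₂(0.074) = 0.2780
Sum ≈ 2.6816 → 2.6816 bits.

2.6816 bits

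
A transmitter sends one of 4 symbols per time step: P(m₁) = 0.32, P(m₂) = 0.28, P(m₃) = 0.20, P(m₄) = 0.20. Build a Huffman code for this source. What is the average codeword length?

2 bits/symbol

Repeatedly combine the two least-probable nodes; the expected code length is the sum of the merged weights.
merge 1/5 + 1/5 → 2/5
merge 7/25 + 8/25 → 3/5
merge 2/5 + 3/5 → 1
L = 2/5 + 3/5 + 1 = 2 bits/symbol.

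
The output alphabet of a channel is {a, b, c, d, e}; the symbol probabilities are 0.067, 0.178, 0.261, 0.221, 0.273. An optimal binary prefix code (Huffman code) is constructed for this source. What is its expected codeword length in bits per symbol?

Repeatedly combine the two least-probable nodes; the expected code length is the sum of the merged weights.
merge 67/1000 + 89/500 → 49/200
merge 221/1000 + 49/200 → 233/500
merge 261/1000 + 273/1000 → 267/500
merge 233/500 + 267/500 → 1
L = 49/200 + 233/500 + 267/500 + 1 = 449/200 = 2.245 bits/symbol.

2.245 bits/symbol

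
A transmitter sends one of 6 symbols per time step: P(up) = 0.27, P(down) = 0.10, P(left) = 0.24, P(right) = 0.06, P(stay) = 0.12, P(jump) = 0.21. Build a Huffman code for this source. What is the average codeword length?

2.44 bits/symbol

Repeatedly combine the two least-probable nodes; the expected code length is the sum of the merged weights.
merge 3/50 + 1/10 → 4/25
merge 3/25 + 4/25 → 7/25
merge 21/100 + 6/25 → 9/20
merge 27/100 + 7/25 → 11/20
merge 9/20 + 11/20 → 1
L = 4/25 + 7/25 + 9/20 + 11/20 + 1 = 61/25 = 2.44 bits/symbol.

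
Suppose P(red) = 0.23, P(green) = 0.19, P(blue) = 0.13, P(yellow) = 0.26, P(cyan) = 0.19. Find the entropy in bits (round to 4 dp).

2.2861 bits

H = −Σ pᵢ log₂ pᵢ.
−0.23·log₂(0.23) = 0.4877
−0.19·log₂(0.19) = 0.4552
−0.13·log₂(0.13) = 0.3826
−0.26·log₂(0.26) = 0.5053
−0.19·log₂(0.19) = 0.4552
Sum ≈ 2.2861 → 2.2861 bits.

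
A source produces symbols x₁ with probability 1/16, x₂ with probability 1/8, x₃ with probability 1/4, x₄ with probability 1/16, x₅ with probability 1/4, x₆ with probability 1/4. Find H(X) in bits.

2.375 bits

Each probability is a power of 1/2, so log₂(1/p) is an integer.
H = Σ p·log₂(1/p) = 1/16·4 + 1/8·3 + 1/4·2 + 1/16·4 + 1/4·2 + 1/4·2 = 2.375 bits.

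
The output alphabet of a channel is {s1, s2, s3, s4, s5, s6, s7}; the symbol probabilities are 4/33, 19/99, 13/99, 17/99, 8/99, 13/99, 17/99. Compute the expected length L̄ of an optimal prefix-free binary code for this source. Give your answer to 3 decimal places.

Repeatedly combine the two least-probable nodes; the expected code length is the sum of the merged weights.
merge 8/99 + 4/33 → 20/99
merge 13/99 + 13/99 → 26/99
merge 17/99 + 17/99 → 34/99
merge 19/99 + 20/99 → 13/33
merge 26/99 + 34/99 → 20/33
merge 13/33 + 20/33 → 1
L = 20/99 + 26/99 + 34/99 + 13/33 + 20/33 + 1 = 278/99 ≈ 2.808 bits/symbol.

2.808 bits/symbol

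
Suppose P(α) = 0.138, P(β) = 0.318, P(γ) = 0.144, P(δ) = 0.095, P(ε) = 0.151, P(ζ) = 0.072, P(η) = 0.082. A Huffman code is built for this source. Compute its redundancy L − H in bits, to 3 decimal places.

Entropy H = −Σ p log₂ p ≈ 2.6262 bits.
Huffman merges: 9/125+41/500→77/500; 19/200+69/500→233/1000; 18/125+151/1000→59/200; 77/500+233/1000→387/1000; 59/200+159/500→613/1000; 387/1000+613/1000→1. L = 1341/500 ≈ 2.6820.
L − H = 2.6820 − 2.6262 = 0.056 bits.

0.056 bits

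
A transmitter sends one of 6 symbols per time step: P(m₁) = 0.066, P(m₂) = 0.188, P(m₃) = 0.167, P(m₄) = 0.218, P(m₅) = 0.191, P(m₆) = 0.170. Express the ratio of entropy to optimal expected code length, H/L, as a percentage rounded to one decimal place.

97.0%

Entropy H = −Σ p log₂ p ≈ 2.5132 bits.
Huffman merges: 33/500+167/1000→233/1000; 17/100+47/250→179/500; 191/1000+109/500→409/1000; 233/1000+179/500→591/1000; 409/1000+591/1000→1. L = 2591/1000 ≈ 2.5910.
Efficiency = H/L = 2.5132/2.5910 = 97.0%.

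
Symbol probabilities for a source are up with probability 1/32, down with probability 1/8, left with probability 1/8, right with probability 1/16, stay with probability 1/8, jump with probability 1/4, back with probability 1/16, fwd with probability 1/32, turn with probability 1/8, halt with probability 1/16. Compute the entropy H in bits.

3.0625 bits

Each probability is a power of 1/2, so log₂(1/p) is an integer.
H = Σ p·log₂(1/p) = 1/32·5 + 1/8·3 + 1/8·3 + 1/16·4 + 1/8·3 + 1/4·2 + 1/16·4 + 1/32·5 + 1/8·3 + 1/16·4 = 3.0625 bits.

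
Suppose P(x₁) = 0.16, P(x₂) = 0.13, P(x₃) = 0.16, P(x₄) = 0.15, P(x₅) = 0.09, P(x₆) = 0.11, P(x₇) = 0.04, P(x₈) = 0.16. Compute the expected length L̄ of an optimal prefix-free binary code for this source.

Repeatedly combine the two least-probable nodes; the expected code length is the sum of the merged weights.
merge 1/25 + 9/100 → 13/100
merge 11/100 + 13/100 → 6/25
merge 13/100 + 3/20 → 7/25
merge 4/25 + 4/25 → 8/25
merge 4/25 + 6/25 → 2/5
merge 7/25 + 8/25 → 3/5
merge 2/5 + 3/5 → 1
L = 13/100 + 6/25 + 7/25 + 8/25 + 2/5 + 3/5 + 1 = 297/100 = 2.97 bits/symbol.

2.97 bits/symbol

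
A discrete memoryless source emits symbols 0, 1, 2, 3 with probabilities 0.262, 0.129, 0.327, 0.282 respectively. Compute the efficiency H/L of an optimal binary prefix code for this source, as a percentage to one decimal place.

96.5%

Entropy H = −Σ p log₂ p ≈ 1.9297 bits.
Huffman merges: 129/1000+131/500→391/1000; 141/500+327/1000→609/1000; 391/1000+609/1000→1. L = 2 ≈ 2.0000.
Efficiency = H/L = 1.9297/2.0000 = 96.5%.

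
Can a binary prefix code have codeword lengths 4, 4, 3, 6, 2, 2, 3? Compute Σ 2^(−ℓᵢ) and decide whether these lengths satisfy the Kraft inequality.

0.890625; yes

With common denominator 2^6 = 64: Σ 2^(−ℓᵢ) = 4/64 + 4/64 + 8/64 + 1/64 + 16/64 + 16/64 + 8/64 = 57/64 = 0.890625.
Kraft's inequality requires Σ ≤ 1; here Σ = 0.890625 ≤ 1, so such a prefix code exists.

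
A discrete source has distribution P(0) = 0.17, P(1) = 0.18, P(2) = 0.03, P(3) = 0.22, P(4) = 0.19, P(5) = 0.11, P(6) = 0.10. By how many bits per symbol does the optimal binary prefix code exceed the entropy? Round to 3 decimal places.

0.070 bits

Entropy H = −Σ p log₂ p ≈ 2.6499 bits.
Huffman merges: 3/100+1/10→13/100; 11/100+13/100→6/25; 17/100+9/50→7/20; 19/100+11/50→41/100; 6/25+7/20→59/100; 41/100+59/100→1. L = 68/25 ≈ 2.7200.
L − H = 2.7200 − 2.6499 = 0.070 bits.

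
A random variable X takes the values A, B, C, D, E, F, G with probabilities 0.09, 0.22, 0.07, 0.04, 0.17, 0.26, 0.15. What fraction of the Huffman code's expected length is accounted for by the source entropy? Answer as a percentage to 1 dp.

98.8%

Entropy H = −Σ p log₂ p ≈ 2.5980 bits.
Huffman merges: 1/25+7/100→11/100; 9/100+11/100→1/5; 3/20+17/100→8/25; 1/5+11/50→21/50; 13/50+8/25→29/50; 21/50+29/50→1. L = 263/100 ≈ 2.6300.
Efficiency = H/L = 2.5980/2.6300 = 98.8%.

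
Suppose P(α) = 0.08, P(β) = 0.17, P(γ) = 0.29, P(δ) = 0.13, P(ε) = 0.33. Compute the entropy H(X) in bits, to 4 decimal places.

H = −Σ pᵢ log₂ pᵢ.
−0.08·log₂(0.08) = 0.2915
−0.17·log₂(0.17) = 0.4346
−0.29·log₂(0.29) = 0.5179
−0.13·log₂(0.13) = 0.3826
−0.33·log₂(0.33) = 0.5278
Sum ≈ 2.1545 → 2.1545 bits.

2.1545 bits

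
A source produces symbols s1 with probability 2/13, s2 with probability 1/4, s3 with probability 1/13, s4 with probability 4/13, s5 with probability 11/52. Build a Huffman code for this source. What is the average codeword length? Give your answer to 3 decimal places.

2.231 bits/symbol

Repeatedly combine the two least-probable nodes; the expected code length is the sum of the merged weights.
merge 1/13 + 2/13 → 3/13
merge 11/52 + 3/13 → 23/52
merge 1/4 + 4/13 → 29/52
merge 23/52 + 29/52 → 1
L = 3/13 + 23/52 + 29/52 + 1 = 29/13 ≈ 2.231 bits/symbol.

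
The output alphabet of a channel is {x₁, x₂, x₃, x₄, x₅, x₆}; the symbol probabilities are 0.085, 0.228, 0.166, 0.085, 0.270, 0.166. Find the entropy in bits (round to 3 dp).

H = −Σ pᵢ log₂ pᵢ.
−0.085·log₂(0.085) = 0.3023
−0.228·log₂(0.228) = 0.4863
−0.166·log₂(0.166) = 0.4301
−0.085·log₂(0.085) = 0.3023
−0.270·log₂(0.270) = 0.5100
−0.166·log₂(0.166) = 0.4301
Sum ≈ 2.4610 → 2.461 bits.

2.461 bits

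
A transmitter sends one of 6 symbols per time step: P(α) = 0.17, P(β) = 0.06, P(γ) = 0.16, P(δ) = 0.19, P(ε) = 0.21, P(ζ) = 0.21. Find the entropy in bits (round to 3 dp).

2.502 bits

H = −Σ pᵢ log₂ pᵢ.
−0.17·log₂(0.17) = 0.4346
−0.06·log₂(0.06) = 0.2435
−0.16·log₂(0.16) = 0.4230
−0.19·log₂(0.19) = 0.4552
−0.21·log₂(0.21) = 0.4728
−0.21·log₂(0.21) = 0.4728
Sum ≈ 2.5020 → 2.502 bits.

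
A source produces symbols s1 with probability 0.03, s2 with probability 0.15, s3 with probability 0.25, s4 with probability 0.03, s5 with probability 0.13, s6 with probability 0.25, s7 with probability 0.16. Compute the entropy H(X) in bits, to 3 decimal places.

H = −Σ pᵢ log₂ pᵢ.
−0.03·log₂(0.03) = 0.1518
−0.15·log₂(0.15) = 0.4105
−0.25·log₂(0.25) = 0.5000
−0.03·log₂(0.03) = 0.1518
−0.13·log₂(0.13) = 0.3826
−0.25·log₂(0.25) = 0.5000
−0.16·log₂(0.16) = 0.4230
Sum ≈ 2.5197 → 2.520 bits.

2.520 bits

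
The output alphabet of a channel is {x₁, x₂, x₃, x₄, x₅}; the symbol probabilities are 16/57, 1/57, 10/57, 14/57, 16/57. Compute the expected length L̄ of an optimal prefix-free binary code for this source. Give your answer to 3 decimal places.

2.193 bits/symbol

Repeatedly combine the two least-probable nodes; the expected code length is the sum of the merged weights.
merge 1/57 + 10/57 → 11/57
merge 11/57 + 14/57 → 25/57
merge 16/57 + 16/57 → 32/57
merge 25/57 + 32/57 → 1
L = 11/57 + 25/57 + 32/57 + 1 = 125/57 ≈ 2.193 bits/symbol.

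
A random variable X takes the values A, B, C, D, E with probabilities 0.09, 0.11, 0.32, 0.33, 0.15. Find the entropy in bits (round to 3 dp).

2.127 bits

H = −Σ pᵢ log₂ pᵢ.
−0.09·log₂(0.09) = 0.3127
−0.11·log₂(0.11) = 0.3503
−0.32·log₂(0.32) = 0.5260
−0.33·log₂(0.33) = 0.5278
−0.15·log₂(0.15) = 0.4105
Sum ≈ 2.1273 → 2.127 bits.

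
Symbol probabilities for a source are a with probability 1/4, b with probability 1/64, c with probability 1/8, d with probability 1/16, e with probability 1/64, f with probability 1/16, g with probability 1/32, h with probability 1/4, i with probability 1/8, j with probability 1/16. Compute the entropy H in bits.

Each probability is a power of 1/2, so log₂(1/p) is an integer.
H = Σ p·log₂(1/p) = 1/4·2 + 1/64·6 + 1/8·3 + 1/16·4 + 1/64·6 + 1/16·4 + 1/32·5 + 1/4·2 + 1/8·3 + 1/16·4 = 2.84375 bits.

2.84375 bits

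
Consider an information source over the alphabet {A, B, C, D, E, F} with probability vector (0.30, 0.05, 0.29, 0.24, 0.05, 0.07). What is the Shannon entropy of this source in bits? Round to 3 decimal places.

2.234 bits

H = −Σ pᵢ log₂ pᵢ.
−0.30·log₂(0.30) = 0.5211
−0.05·log₂(0.05) = 0.2161
−0.29·log₂(0.29) = 0.5179
−0.24·log₂(0.24) = 0.4941
−0.05·log₂(0.05) = 0.2161
−0.07·log₂(0.07) = 0.2686
Sum ≈ 2.2339 → 2.234 bits.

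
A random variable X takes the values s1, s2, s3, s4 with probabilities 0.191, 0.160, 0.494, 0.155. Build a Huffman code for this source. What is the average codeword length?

Repeatedly combine the two least-probable nodes; the expected code length is the sum of the merged weights.
merge 31/200 + 4/25 → 63/200
merge 191/1000 + 63/200 → 253/500
merge 247/500 + 253/500 → 1
L = 63/200 + 253/500 + 1 = 1821/1000 = 1.821 bits/symbol.

1.821 bits/symbol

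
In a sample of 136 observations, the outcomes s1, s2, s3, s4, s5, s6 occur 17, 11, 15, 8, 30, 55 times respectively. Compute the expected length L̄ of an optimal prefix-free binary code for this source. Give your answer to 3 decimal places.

Probabilities are the counts divided by 136.
Repeatedly combine the two least-probable nodes; the expected code length is the sum of the merged weights.
merge 1/17 + 11/136 → 19/136
merge 15/136 + 1/8 → 4/17
merge 19/136 + 15/68 → 49/136
merge 4/17 + 49/136 → 81/136
merge 55/136 + 81/136 → 1
L = 19/136 + 4/17 + 49/136 + 81/136 + 1 = 317/136 ≈ 2.331 bits/symbol.

2.331 bits/symbol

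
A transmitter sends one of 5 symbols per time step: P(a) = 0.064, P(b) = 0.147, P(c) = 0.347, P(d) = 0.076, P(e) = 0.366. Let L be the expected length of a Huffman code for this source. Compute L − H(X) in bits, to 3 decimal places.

0.057 bits

Entropy H = −Σ p log₂ p ≈ 2.0036 bits.
Huffman merges: 8/125+19/250→7/50; 7/50+147/1000→287/1000; 287/1000+347/1000→317/500; 183/500+317/500→1. L = 2061/1000 ≈ 2.0610.
L − H = 2.0610 − 2.0036 = 0.057 bits.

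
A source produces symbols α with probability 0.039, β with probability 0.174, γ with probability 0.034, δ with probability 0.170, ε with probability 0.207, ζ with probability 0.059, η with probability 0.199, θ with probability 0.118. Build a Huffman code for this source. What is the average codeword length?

2.799 bits/symbol

Repeatedly combine the two least-probable nodes; the expected code length is the sum of the merged weights.
merge 17/500 + 39/1000 → 73/1000
merge 59/1000 + 73/1000 → 33/250
merge 59/500 + 33/250 → 1/4
merge 17/100 + 87/500 → 43/125
merge 199/1000 + 207/1000 → 203/500
merge 1/4 + 43/125 → 297/500
merge 203/500 + 297/500 → 1
L = 73/1000 + 33/250 + 1/4 + 43/125 + 203/500 + 297/500 + 1 = 2799/1000 = 2.799 bits/symbol.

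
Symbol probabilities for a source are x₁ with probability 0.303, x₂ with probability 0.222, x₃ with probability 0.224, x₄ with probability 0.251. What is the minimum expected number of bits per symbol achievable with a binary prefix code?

Repeatedly combine the two least-probable nodes; the expected code length is the sum of the merged weights.
merge 111/500 + 28/125 → 223/500
merge 251/1000 + 303/1000 → 277/500
merge 223/500 + 277/500 → 1
L = 223/500 + 277/500 + 1 = 2 bits/symbol.

2 bits/symbol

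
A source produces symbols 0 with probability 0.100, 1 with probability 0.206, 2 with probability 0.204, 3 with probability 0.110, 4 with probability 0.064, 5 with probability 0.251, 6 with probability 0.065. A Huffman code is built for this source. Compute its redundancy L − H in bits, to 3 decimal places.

0.041 bits

Entropy H = −Σ p log₂ p ≈ 2.6305 bits.
Huffman merges: 8/125+13/200→129/1000; 1/10+11/100→21/100; 129/1000+51/250→333/1000; 103/500+21/100→52/125; 251/1000+333/1000→73/125; 52/125+73/125→1. L = 334/125 ≈ 2.6720.
L − H = 2.6720 − 2.6305 = 0.041 bits.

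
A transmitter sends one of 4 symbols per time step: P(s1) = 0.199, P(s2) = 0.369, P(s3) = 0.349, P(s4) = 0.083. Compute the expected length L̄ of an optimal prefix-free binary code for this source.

Repeatedly combine the two least-probable nodes; the expected code length is the sum of the merged weights.
merge 83/1000 + 199/1000 → 141/500
merge 141/500 + 349/1000 → 631/1000
merge 369/1000 + 631/1000 → 1
L = 141/500 + 631/1000 + 1 = 1913/1000 = 1.913 bits/symbol.

1.913 bits/symbol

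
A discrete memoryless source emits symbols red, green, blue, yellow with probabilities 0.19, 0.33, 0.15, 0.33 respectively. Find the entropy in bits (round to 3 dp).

H = −Σ pᵢ log₂ pᵢ.
−0.19·log₂(0.19) = 0.4552
−0.33·log₂(0.33) = 0.5278
−0.15·log₂(0.15) = 0.4105
−0.33·log₂(0.33) = 0.5278
Sum ≈ 1.9214 → 1.921 bits.

1.921 bits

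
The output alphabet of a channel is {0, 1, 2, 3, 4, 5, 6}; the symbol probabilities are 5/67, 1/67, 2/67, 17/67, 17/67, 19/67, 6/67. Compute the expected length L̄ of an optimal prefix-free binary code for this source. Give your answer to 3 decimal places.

Repeatedly combine the two least-probable nodes; the expected code length is the sum of the merged weights.
merge 1/67 + 2/67 → 3/67
merge 3/67 + 5/67 → 8/67
merge 6/67 + 8/67 → 14/67
merge 14/67 + 17/67 → 31/67
merge 17/67 + 19/67 → 36/67
merge 31/67 + 36/67 → 1
L = 3/67 + 8/67 + 14/67 + 31/67 + 36/67 + 1 = 159/67 ≈ 2.373 bits/symbol.

2.373 bits/symbol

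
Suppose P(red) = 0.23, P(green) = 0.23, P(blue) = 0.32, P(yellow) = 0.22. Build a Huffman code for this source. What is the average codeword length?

Repeatedly combine the two least-probable nodes; the expected code length is the sum of the merged weights.
merge 11/50 + 23/100 → 9/20
merge 23/100 + 8/25 → 11/20
merge 9/20 + 11/20 → 1
L = 9/20 + 11/20 + 1 = 2 bits/symbol.

2 bits/symbol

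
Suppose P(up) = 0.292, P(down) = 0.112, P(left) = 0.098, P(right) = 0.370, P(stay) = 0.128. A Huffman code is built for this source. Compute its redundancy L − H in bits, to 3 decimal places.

0.067 bits

Entropy H = −Σ p log₂ p ≈ 2.1111 bits.
Huffman merges: 49/500+14/125→21/100; 16/125+21/100→169/500; 73/250+169/500→63/100; 37/100+63/100→1. L = 1089/500 ≈ 2.1780.
L − H = 2.1780 − 2.1111 = 0.067 bits.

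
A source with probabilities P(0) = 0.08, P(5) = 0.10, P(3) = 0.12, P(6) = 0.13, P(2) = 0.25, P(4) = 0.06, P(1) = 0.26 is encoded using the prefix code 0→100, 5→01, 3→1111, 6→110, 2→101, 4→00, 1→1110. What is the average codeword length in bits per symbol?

3.22 bits/symbol

L̄ = Σ pᵢ·ℓᵢ = 0.08·3 + 0.10·2 + 0.12·4 + 0.13·3 + 0.25·3 + 0.06·2 + 0.26·4 = 3.22 bits/symbol.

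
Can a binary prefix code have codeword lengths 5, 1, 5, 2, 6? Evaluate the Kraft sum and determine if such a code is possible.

0.828125; yes

With common denominator 2^6 = 64: Σ 2^(−ℓᵢ) = 2/64 + 32/64 + 2/64 + 16/64 + 1/64 = 53/64 = 0.828125.
Kraft's inequality requires Σ ≤ 1; here Σ = 0.828125 ≤ 1, so such a prefix code exists.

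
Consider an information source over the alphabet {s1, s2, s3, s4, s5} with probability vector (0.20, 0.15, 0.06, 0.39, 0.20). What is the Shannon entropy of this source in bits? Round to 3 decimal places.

2.113 bits

H = −Σ pᵢ log₂ pᵢ.
−0.20·log₂(0.20) = 0.4644
−0.15·log₂(0.15) = 0.4105
−0.06·log₂(0.06) = 0.2435
−0.39·log₂(0.39) = 0.5298
−0.20·log₂(0.20) = 0.4644
Sum ≈ 2.1126 → 2.113 bits.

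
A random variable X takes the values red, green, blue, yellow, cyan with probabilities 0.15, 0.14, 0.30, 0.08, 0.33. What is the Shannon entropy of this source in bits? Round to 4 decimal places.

H = −Σ pᵢ log₂ pᵢ.
−0.15·log₂(0.15) = 0.4105
−0.14·log₂(0.14) = 0.3971
−0.30·log₂(0.30) = 0.5211
−0.08·log₂(0.08) = 0.2915
−0.33·log₂(0.33) = 0.5278
Sum ≈ 2.1481 → 2.1481 bits.

2.1481 bits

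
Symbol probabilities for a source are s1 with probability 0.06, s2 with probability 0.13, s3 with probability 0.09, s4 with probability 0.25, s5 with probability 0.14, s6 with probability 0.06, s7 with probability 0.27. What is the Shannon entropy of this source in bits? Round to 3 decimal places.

H = −Σ pᵢ log₂ pᵢ.
−0.06·log₂(0.06) = 0.2435
−0.13·log₂(0.13) = 0.3826
−0.09·log₂(0.09) = 0.3127
−0.25·log₂(0.25) = 0.5000
−0.14·log₂(0.14) = 0.3971
−0.06·log₂(0.06) = 0.2435
−0.27·log₂(0.27) = 0.5100
Sum ≈ 2.5895 → 2.589 bits.

2.589 bits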